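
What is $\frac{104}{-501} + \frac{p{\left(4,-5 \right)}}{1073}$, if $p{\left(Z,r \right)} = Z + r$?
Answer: $- \frac{112093}{537573} \approx -0.20852$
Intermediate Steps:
$\frac{104}{-501} + \frac{p{\left(4,-5 \right)}}{1073} = \frac{104}{-501} + \frac{4 - 5}{1073} = 104 \left(- \frac{1}{501}\right) - \frac{1}{1073} = - \frac{104}{501} - \frac{1}{1073} = - \frac{112093}{537573}$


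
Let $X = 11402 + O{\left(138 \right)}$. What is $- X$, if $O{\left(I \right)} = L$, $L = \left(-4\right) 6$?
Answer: $-11378$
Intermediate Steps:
$L = -24$
$O{\left(I \right)} = -24$
$X = 11378$ ($X = 11402 - 24 = 11378$)
$- X = \left(-1\right) 11378 = -11378$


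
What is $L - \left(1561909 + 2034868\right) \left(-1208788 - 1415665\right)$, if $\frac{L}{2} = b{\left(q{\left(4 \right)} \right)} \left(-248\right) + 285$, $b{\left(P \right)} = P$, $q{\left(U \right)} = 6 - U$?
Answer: $9439572187559$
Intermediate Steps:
$L = -422$ ($L = 2 \left(\left(6 - 4\right) \left(-248\right) + 285\right) = 2 \left(2 \left(-248\right) + 285\right) = 2 \left(-496 + 285\right) = 2 \left(-211\right) = -422$)
$L - \left(1561909 + 2034868\right) \left(-1208788 - 1415665\right) = -422 - \left(1561909 + 2034868\right) \left(-1208788 - 1415665\right) = -422 - 3596777 \left(-2624453\right) = -422 - -9439572187981 = -422 + 9439572187981 = 9439572187559$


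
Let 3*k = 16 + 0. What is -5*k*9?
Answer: -240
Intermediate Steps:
k = 16/3 (k = (16 + 0)/3 = (⅓)*16 = 16/3 ≈ 5.3333)
-5*k*9 = -5*16/3*9 = -80/3*9 = -240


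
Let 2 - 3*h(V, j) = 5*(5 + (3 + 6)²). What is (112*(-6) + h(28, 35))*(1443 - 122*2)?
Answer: -2930356/3 ≈ -9.7679e+5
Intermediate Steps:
h(V, j) = -428/3 (h(V, j) = ⅔ - 5*(5 + (3 + 6)²)/3 = ⅔ - 5*(5 + 9²)/3 = ⅔ - 5*(5 + 81)/3 = ⅔ - 5*86/3 = ⅔ - ⅓*430 = ⅔ - 430/3 = -428/3)
(112*(-6) + h(28, 35))*(1443 - 122*2) = (112*(-6) - 428/3)*(1443 - 122*2) = (-672 - 428/3)*(1443 - 244) = -2444/3*1199 = -2930356/3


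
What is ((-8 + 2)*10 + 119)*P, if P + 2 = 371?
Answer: 21771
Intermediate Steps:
P = 369 (P = -2 + 371 = 369)
((-8 + 2)*10 + 119)*P = ((-8 + 2)*10 + 119)*369 = (-6*10 + 119)*369 = (-60 + 119)*369 = 59*369 = 21771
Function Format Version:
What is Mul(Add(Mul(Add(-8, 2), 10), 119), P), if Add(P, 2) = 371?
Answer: 21771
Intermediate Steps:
P = 369 (P = Add(-2, 371) = 369)
Mul(Add(Mul(Add(-8, 2), 10), 119), P) = Mul(Add(Mul(Add(-8, 2), 10), 119), 369) = Mul(Add(Mul(-6, 10), 119), 369) = Mul(Add(-60, 119), 369) = Mul(59, 369) = 21771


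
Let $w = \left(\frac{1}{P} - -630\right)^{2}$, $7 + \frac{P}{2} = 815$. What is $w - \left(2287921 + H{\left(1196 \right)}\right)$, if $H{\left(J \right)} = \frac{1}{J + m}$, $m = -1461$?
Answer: $- \frac{1308653763998519}{692035840} \approx -1.891 \cdot 10^{6}$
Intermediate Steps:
$P = 1616$ ($P = -14 + 2 \cdot 815 = -14 + 1630 = 1616$)
$H{\left(J \right)} = \frac{1}{-1461 + J}$ ($H{\left(J \right)} = \frac{1}{J - 1461} = \frac{1}{-1461 + J}$)
$w = \frac{1036488922561}{2611456}$ ($w = \left(\frac{1}{1616} - -630\right)^{2} = \left(\frac{1}{1616} + 630\right)^{2} = \left(\frac{1018081}{1616}\right)^{2} = \frac{1036488922561}{2611456} \approx 3.969 \cdot 10^{5}$)
$w - \left(2287921 + H{\left(1196 \right)}\right) = \frac{1036488922561}{2611456} - \left(2287921 + \frac{1}{-1461 + 1196}\right) = \frac{1036488922561}{2611456} - \left(2287921 + \frac{1}{-265}\right) = \frac{1036488922561}{2611456} - \left(2287921 - \frac{1}{265}\right) = \frac{1036488922561}{2611456} - \frac{606299064}{265} = - \frac{1308653763998519}{692035840}$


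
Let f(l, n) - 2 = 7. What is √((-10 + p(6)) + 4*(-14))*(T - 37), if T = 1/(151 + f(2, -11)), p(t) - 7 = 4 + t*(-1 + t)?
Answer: -5919*I/32 ≈ -184.97*I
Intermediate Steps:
f(l, n) = 9 (f(l, n) = 2 + 7 = 9)
p(t) = 11 + t*(-1 + t) (p(t) = 7 + (4 + t*(-1 + t)) = 11 + t*(-1 + t))
T = 1/160 (T = 1/(151 + 9) = 1/160 ≈ 0.0062500)
√((-10 + p(6)) + 4*(-14))*(T - 37) = √((-10 + (11 + 6² - 1*6)) + 4*(-14))*(1/160 - 37) = √((-10 + (11 + 36 - 6)) - 56)*(-5919/160) = √((-10 + 41) - 56)*(-5919/160) = √(31 - 56)*(-5919/160) = √(-25)*(-5919/160) = (5*I)*(-5919/160) = -5919*I/32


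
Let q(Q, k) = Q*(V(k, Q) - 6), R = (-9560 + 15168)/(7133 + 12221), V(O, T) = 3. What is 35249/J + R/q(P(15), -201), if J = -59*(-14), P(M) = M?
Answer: 15347389681/359694090 ≈ 42.668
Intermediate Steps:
J = 826
R = 2804/9677 (R = 5608/19354 = 5608*(1/19354) = 2804/9677 ≈ 0.28976)
q(Q, k) = -3*Q (q(Q, k) = Q*(3 - 6) = Q*(-3) = -3*Q)
35249/J + R/q(P(15), -201) = 35249/826 + 2804/(9677*((-3*15))) = 35249*(1/826) + (2804/9677)/(-45) = 35249/826 + (2804/9677)*(-1/45) = 35249/826 - 2804/435465 = 15347389681/359694090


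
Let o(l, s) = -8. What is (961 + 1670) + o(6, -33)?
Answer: 2623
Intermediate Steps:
(961 + 1670) + o(6, -33) = (961 + 1670) - 8 = 2631 - 8 = 2623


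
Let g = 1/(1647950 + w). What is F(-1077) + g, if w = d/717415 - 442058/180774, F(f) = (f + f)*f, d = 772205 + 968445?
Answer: 597356723523349184265/257497106944991 ≈ 2.3199e+6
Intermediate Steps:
d = 1740650
F(f) = 2*f² (F(f) = (2*f)*f = 2*f²)
w = -2981659/156252987 (w = 1740650/717415 - 442058/180774 = 1740650*(1/717415) - 442058*1/180774 = 348130/143483 - 2663/1089 = -2981659/156252987 ≈ -0.019082)
g = 156252987/257497106944991 (g = 1/(1647950 - 2981659/156252987) = 1/(257497106944991/156252987) = 156252987/257497106944991 ≈ 6.0681e-7)
F(-1077) + g = 2*(-1077)² + 156252987/257497106944991 = 2*1159929 + 156252987/257497106944991 = 2319858 + 156252987/257497106944991 = 597356723523349184265/257497106944991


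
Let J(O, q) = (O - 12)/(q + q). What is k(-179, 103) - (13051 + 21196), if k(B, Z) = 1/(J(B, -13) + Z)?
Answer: -98254617/2869 ≈ -34247.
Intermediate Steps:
J(O, q) = (-12 + O)/(2*q) (J(O, q) = (-12 + O)/((2*q)) = (-12 + O)*(1/(2*q)) = (-12 + O)/(2*q))
k(B, Z) = 1/(6/13 + Z - B/26) (k(B, Z) = 1/((½)*(-12 + B)/(-13) + Z) = 1/((½)*(-1/13)*(-12 + B) + Z) = 1/((6/13 - B/26) + Z) = 1/(6/13 + Z - B/26))
k(-179, 103) - (13051 + 21196) = 26/(12 - 1*(-179) + 26*103) - (13051 + 21196) = 26/(12 + 179 + 2678) - 1*34247 = 26/2869 - 34247 = -98254617/2869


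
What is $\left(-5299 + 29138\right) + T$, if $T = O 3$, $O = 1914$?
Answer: $29581$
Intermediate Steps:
$T = 5742$ ($T = 1914 \cdot 3 = 5742$)
$\left(-5299 + 29138\right) + T = \left(-5299 + 29138\right) + 5742 = 23839 + 5742 = 29581$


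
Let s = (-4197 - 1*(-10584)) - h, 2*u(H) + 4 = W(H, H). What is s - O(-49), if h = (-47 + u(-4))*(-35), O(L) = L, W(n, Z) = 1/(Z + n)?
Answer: 75501/16 ≈ 4718.8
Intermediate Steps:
u(H) = -2 + 1/(4*H) (u(H) = -2 + 1/(2*(H + H)) = -2 + 1/(2*((2*H))) = -2 + (1/(2*H))/2 = -2 + 1/(4*H))
h = 27475/16 (h = (-47 + (-2 + (1/4)/(-4)))*(-35) = (-47 + (-2 + (1/4)*(-1/4)))*(-35) = (-47 + (-2 - 1/16))*(-35) = (-47 - 33/16)*(-35) = -785/16*(-35) = 27475/16 ≈ 1717.2)
s = 74717/16 (s = (-4197 - 1*(-10584)) - 1*27475/16 = (-4197 + 10584) - 27475/16 = 6387 - 27475/16 = 74717/16 ≈ 4669.8)
s - O(-49) = 74717/16 - 1*(-49) = 74717/16 + 49 = 75501/16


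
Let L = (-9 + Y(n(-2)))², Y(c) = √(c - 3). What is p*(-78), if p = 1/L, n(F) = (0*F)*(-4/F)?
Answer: -78/(9 - I*√3)² ≈ -0.86224 - 0.34464*I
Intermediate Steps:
n(F) = 0 (n(F) = 0*(-4/F) = 0)
Y(c) = √(-3 + c)
L = (-9 + I*√3)² (L = (-9 + √(-3 + 0))² = (-9 + √(-3))² = (-9 + I*√3)² ≈ 78.0 - 31.177*I)
p = (9 - I*√3)⁻² (p = 1/((9 - I*√3)²) = (9 - I*√3)⁻² ≈ 0.011054 + 0.0044185*I)
p*(-78) = -78/(9 - I*√3)²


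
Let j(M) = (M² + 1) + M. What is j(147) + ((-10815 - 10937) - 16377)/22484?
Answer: 69878037/3212 ≈ 21755.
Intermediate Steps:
j(M) = 1 + M + M² (j(M) = (1 + M²) + M = 1 + M + M²)
j(147) + ((-10815 - 10937) - 16377)/22484 = (1 + 147 + 147²) + ((-10815 - 10937) - 16377)/22484 = (1 + 147 + 21609) + (-21752 - 16377)*(1/22484) = 21757 - 38129*1/22484 = 21757 - 5447/3212 = 69878037/3212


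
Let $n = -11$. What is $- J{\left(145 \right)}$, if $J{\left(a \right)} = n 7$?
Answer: $77$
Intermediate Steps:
$J{\left(a \right)} = -77$ ($J{\left(a \right)} = \left(-11\right) 7 = -77$)
$- J{\left(145 \right)} = \left(-1\right) \left(-77\right) = 77$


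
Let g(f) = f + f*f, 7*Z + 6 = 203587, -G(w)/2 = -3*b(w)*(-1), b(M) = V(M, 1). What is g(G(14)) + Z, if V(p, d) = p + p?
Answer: 57139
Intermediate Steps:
V(p, d) = 2*p
b(M) = 2*M
G(w) = -12*w (G(w) = -2*(-6*w)*(-1) = -12*w)
Z = 29083 (Z = -6/7 + (⅐)*203587 = -6/7 + 203587/7 = 29083)
g(f) = f + f²
g(G(14)) + Z = (-12*14)*(1 - 12*14) + 29083 = -168*(1 - 168) + 29083 = -168*(-167) + 29083 = 28056 + 29083 = 57139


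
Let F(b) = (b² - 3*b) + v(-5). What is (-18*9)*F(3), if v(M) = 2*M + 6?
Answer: 648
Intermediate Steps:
v(M) = 6 + 2*M
F(b) = -4 + b² - 3*b (F(b) = (b² - 3*b) + (6 + 2*(-5)) = (b² - 3*b) + (6 - 10) = (b² - 3*b) - 4 = -4 + b² - 3*b)
(-18*9)*F(3) = (-18*9)*(-4 + 3² - 3*3) = -162*(-4 + 9 - 9) = -162*(-4) = 648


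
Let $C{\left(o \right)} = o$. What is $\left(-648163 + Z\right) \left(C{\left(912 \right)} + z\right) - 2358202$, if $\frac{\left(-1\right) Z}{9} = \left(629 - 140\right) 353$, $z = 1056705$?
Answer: $-2328574628974$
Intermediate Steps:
$Z = -1553553$ ($Z = - 9 \left(629 - 140\right) 353 = - 9 \cdot 489 \cdot 353 = \left(-9\right) 172617 = -1553553$)
$\left(-648163 + Z\right) \left(C{\left(912 \right)} + z\right) - 2358202 = \left(-648163 - 1553553\right) \left(912 + 1056705\right) - 2358202 = \left(-2201716\right) 1057617 - 2358202 = -2328572270772 - 2358202 = -2328574628974$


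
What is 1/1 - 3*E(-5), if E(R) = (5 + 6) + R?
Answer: -17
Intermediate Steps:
E(R) = 11 + R
1/1 - 3*E(-5) = 1/1 - 3*(11 - 5) = 1 - 3*6 = 1 - 18 = -17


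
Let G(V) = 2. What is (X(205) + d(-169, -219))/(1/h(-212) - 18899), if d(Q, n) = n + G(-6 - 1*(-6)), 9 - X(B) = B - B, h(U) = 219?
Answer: 2847/258680 ≈ 0.011006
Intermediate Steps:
X(B) = 9 (X(B) = 9 - (B - B) = 9 - 1*0 = 9 + 0 = 9)
d(Q, n) = 2 + n (d(Q, n) = n + 2 = 2 + n)
(X(205) + d(-169, -219))/(1/h(-212) - 18899) = (9 + (2 - 219))/(1/219 - 18899) = (9 - 217)/(1/219 - 18899) = -208/(-4138880/219) = -208*(-219/4138880) = 2847/258680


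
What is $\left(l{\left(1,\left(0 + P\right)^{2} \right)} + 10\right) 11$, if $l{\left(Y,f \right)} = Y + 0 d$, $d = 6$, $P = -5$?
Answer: $121$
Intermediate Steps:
$l{\left(Y,f \right)} = Y$ ($l{\left(Y,f \right)} = Y + 0 \cdot 6 = Y + 0 = Y$)
$\left(l{\left(1,\left(0 + P\right)^{2} \right)} + 10\right) 11 = \left(1 + 10\right) 11 = 11 \cdot 11 = 121$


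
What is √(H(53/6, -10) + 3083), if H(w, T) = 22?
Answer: 3*√345 ≈ 55.723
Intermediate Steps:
√(H(53/6, -10) + 3083) = √(22 + 3083) = √3105 = 3*√345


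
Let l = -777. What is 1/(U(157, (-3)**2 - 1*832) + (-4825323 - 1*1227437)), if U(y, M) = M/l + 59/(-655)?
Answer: -508935/3080460917378 ≈ -1.6521e-7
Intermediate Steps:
U(y, M) = -59/655 - M/777 (U(y, M) = M/(-777) + 59/(-655) = M*(-1/777) + 59*(-1/655) = -M/777 - 59/655 = -59/655 - M/777)
1/(U(157, (-3)**2 - 1*832) + (-4825323 - 1*1227437)) = 1/((-59/655 - ((-3)**2 - 1*832)/777) + (-4825323 - 1*1227437)) = 1/((-59/655 - (9 - 832)/777) + (-4825323 - 1227437)) = 1/((-59/655 - 1/777*(-823)) - 6052760) = 1/((-59/655 + 823/777) - 6052760) = 1/(493222/508935 - 6052760) = 1/(-3080460917378/508935) = -508935/3080460917378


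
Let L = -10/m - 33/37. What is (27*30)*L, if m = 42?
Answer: -237060/259 ≈ -915.29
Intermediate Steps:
L = -878/777 (L = -10/42 - 33/37 = -10*1/42 - 33*1/37 = -5/21 - 33/37 = -878/777 ≈ -1.1300)
(27*30)*L = (27*30)*(-878/777) = 810*(-878/777) = -237060/259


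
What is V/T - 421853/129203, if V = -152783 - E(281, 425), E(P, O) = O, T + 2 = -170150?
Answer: -6498024804/2748018607 ≈ -2.3646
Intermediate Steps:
T = -170152 (T = -2 - 170150 = -170152)
V = -153208 (V = -152783 - 1*425 = -152783 - 425 = -153208)
V/T - 421853/129203 = -153208/(-170152) - 421853/129203 = -153208*(-1/170152) - 421853*1/129203 = 19151/21269 - 421853/129203 = -6498024804/2748018607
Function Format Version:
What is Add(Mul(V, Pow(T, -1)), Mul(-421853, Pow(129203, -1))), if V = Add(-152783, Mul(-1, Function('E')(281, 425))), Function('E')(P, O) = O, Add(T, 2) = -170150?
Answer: Rational(-6498024804, 2748018607) ≈ -2.3646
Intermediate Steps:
T = -170152 (T = Add(-2, -170150) = -170152)
V = -153208 (V = Add(-152783, Mul(-1, 425)) = Add(-152783, -425) = -153208)
Add(Mul(V, Pow(T, -1)), Mul(-421853, Pow(129203, -1))) = Add(Mul(-153208, Pow(-170152, -1)), Mul(-421853, Pow(129203, -1))) = Add(Mul(-153208, Rational(-1, 170152)), Mul(-421853, Rational(1, 129203))) = Add(Rational(19151, 21269), Rational(-421853, 129203)) = Rational(-6498024804, 2748018607)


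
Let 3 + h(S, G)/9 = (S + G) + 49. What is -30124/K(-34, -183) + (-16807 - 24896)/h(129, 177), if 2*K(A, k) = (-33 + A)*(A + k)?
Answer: -265728527/15353184 ≈ -17.308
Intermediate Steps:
K(A, k) = (-33 + A)*(A + k)/2 (K(A, k) = ((-33 + A)*(A + k))/2 = (-33 + A)*(A + k)/2)
h(S, G) = 414 + 9*G + 9*S (h(S, G) = -27 + 9*((S + G) + 49) = -27 + 9*((G + S) + 49) = -27 + 9*(49 + G + S) = -27 + (441 + 9*G + 9*S) = 414 + 9*G + 9*S)
-30124/K(-34, -183) + (-16807 - 24896)/h(129, 177) = -30124/((½)*(-34)² - 33/2*(-34) - 33/2*(-183) + (½)*(-34)*(-183)) + (-16807 - 24896)/(414 + 9*177 + 9*129) = -30124/((½)*1156 + 561 + 6039/2 + 3111) - 41703/(414 + 1593 + 1161) = -30124/(578 + 561 + 6039/2 + 3111) - 41703/3168 = -30124/14539/2 - 41703*1/3168 = -30124*2/14539 - 13901/1056 = -60248/14539 - 13901/1056 = -265728527/15353184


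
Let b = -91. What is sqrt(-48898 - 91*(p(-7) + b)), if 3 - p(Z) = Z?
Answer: I*sqrt(41527) ≈ 203.78*I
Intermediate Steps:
p(Z) = 3 - Z
sqrt(-48898 - 91*(p(-7) + b)) = sqrt(-48898 - 91*((3 - 1*(-7)) - 91)) = sqrt(-48898 - 91*((3 + 7) - 91)) = sqrt(-48898 - 91*(10 - 91)) = sqrt(-48898 - 91*(-81)) = sqrt(-48898 + 7371) = sqrt(-41527) = I*sqrt(41527)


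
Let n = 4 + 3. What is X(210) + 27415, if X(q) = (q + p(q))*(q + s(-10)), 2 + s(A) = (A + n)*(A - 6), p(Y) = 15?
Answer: 85015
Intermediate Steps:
n = 7
s(A) = -2 + (-6 + A)*(7 + A) (s(A) = -2 + (A + 7)*(A - 6) = -2 + (7 + A)*(-6 + A) = -2 + (-6 + A)*(7 + A))
X(q) = (15 + q)*(46 + q) (X(q) = (q + 15)*(q + (-44 - 10 + (-10)**2)) = (15 + q)*(q + (-44 - 10 + 100)) = (15 + q)*(q + 46) = (15 + q)*(46 + q))
X(210) + 27415 = (690 + 210**2 + 61*210) + 27415 = (690 + 44100 + 12810) + 27415 = 57600 + 27415 = 85015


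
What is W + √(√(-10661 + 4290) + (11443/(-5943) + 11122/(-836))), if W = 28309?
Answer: 28309 + √(-93981760150278 + 6171120462276*I*√6371)/2484174 ≈ 28315.0 + 6.9458*I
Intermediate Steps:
W + √(√(-10661 + 4290) + (11443/(-5943) + 11122/(-836))) = 28309 + √(√(-10661 + 4290) + (11443/(-5943) + 11122/(-836))) = 28309 + √(√(-6371) + (11443*(-1/5943) + 11122*(-1/836))) = 28309 + √(I*√6371 + (-11443/5943 - 5561/418)) = 28309 + √(I*√6371 - 37832197/2484174) = 28309 + √(-37832197/2484174 + I*√6371)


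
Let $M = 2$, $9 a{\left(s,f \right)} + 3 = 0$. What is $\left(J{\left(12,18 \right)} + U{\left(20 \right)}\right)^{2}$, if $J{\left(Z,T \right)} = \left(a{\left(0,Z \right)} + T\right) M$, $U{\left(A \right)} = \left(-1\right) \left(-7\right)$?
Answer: $\frac{16129}{9} \approx 1792.1$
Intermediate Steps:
$a{\left(s,f \right)} = - \frac{1}{3}$ ($a{\left(s,f \right)} = - \frac{1}{3} + \frac{1}{9} \cdot 0 = - \frac{1}{3} + 0 = - \frac{1}{3}$)
$U{\left(A \right)} = 7$
$J{\left(Z,T \right)} = - \frac{2}{3} + 2 T$ ($J{\left(Z,T \right)} = \left(- \frac{1}{3} + T\right) 2 = - \frac{2}{3} + 2 T$)
$\left(J{\left(12,18 \right)} + U{\left(20 \right)}\right)^{2} = \left(\left(- \frac{2}{3} + 2 \cdot 18\right) + 7\right)^{2} = \left(\left(- \frac{2}{3} + 36\right) + 7\right)^{2} = \left(\frac{106}{3} + 7\right)^{2} = \left(\frac{127}{3}\right)^{2} = \frac{16129}{9}$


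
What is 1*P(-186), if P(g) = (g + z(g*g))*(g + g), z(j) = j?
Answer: -12800520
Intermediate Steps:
P(g) = 2*g*(g + g²) (P(g) = (g + g*g)*(g + g) = (g + g²)*(2*g) = 2*g*(g + g²))
1*P(-186) = 1*(2*(-186)²*(1 - 186)) = 1*(2*34596*(-185)) = 1*(-12800520) = -12800520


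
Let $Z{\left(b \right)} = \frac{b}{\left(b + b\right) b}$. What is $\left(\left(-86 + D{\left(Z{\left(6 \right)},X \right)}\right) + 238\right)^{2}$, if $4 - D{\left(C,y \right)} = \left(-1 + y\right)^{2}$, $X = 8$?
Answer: $11449$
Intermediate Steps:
$Z{\left(b \right)} = \frac{1}{2 b}$ ($Z{\left(b \right)} = \frac{b}{2 b b} = \frac{b}{2 b^{2}} = b \frac{1}{2 b^{2}} = \frac{1}{2 b}$)
$D{\left(C,y \right)} = 4 - \left(-1 + y\right)^{2}$
$\left(\left(-86 + D{\left(Z{\left(6 \right)},X \right)}\right) + 238\right)^{2} = \left(\left(-86 + \left(4 - \left(-1 + 8\right)^{2}\right)\right) + 238\right)^{2} = \left(\left(-86 + \left(4 - 7^{2}\right)\right) + 238\right)^{2} = \left(\left(-86 + \left(4 - 49\right)\right) + 238\right)^{2} = \left(\left(-86 - 45\right) + 238\right)^{2} = \left(-131 + 238\right)^{2} = 107^{2} = 11449$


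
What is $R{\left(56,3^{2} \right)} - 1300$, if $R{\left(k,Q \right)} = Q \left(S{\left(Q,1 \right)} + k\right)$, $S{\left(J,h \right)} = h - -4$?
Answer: $-751$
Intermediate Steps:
$S{\left(J,h \right)} = 4 + h$ ($S{\left(J,h \right)} = h + 4 = 4 + h$)
$R{\left(k,Q \right)} = Q \left(5 + k\right)$ ($R{\left(k,Q \right)} = Q \left(\left(4 + 1\right) + k\right) = Q \left(5 + k\right)$)
$R{\left(56,3^{2} \right)} - 1300 = 3^{2} \left(5 + 56\right) - 1300 = 9 \cdot 61 - 1300 = 549 - 1300 = -751$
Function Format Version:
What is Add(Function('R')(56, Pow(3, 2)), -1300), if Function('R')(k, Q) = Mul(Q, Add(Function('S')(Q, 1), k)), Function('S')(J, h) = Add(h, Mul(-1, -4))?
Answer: -751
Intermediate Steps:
Function('S')(J, h) = Add(4, h) (Function('S')(J, h) = Add(h, 4) = Add(4, h))
Function('R')(k, Q) = Mul(Q, Add(5, k)) (Function('R')(k, Q) = Mul(Q, Add(Add(4, 1), k)) = Mul(Q, Add(5, k)))
Add(Function('R')(56, Pow(3, 2)), -1300) = Add(Mul(Pow(3, 2), Add(5, 56)), -1300) = Add(Mul(9, 61), -1300) = Add(549, -1300) = -751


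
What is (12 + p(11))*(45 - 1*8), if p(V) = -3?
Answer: 333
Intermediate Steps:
(12 + p(11))*(45 - 1*8) = (12 - 3)*(45 - 1*8) = 9*(45 - 8) = 9*37 = 333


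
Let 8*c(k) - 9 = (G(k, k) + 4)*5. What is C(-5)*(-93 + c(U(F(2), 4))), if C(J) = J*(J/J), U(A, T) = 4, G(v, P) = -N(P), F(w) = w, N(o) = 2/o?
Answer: 7175/16 ≈ 448.44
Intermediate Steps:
G(v, P) = -2/P
C(J) = J (C(J) = J*1 = J)
c(k) = 29/8 - 5/(4*k) (c(k) = 9/8 + ((-2/k + 4)*5)/8 = 9/8 + ((4 - 2/k)*5)/8 = 9/8 + (20 - 10/k)/8 = 9/8 + (5/2 - 5/(4*k)) = 29/8 - 5/(4*k))
C(-5)*(-93 + c(U(F(2), 4))) = -5*(-93 + (1/8)*(-10 + 29*4)/4) = -5*(-93 + (1/8)*(1/4)*(-10 + 116)) = -5*(-93 + (1/8)*(1/4)*106) = -5*(-93 + 53/16) = -5*(-1435/16) = 7175/16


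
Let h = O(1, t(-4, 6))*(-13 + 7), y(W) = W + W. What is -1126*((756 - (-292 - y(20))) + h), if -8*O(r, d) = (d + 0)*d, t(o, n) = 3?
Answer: -2465377/2 ≈ -1.2327e+6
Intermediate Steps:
O(r, d) = -d**2/8 (O(r, d) = -(d + 0)*d/8 = -d*d/8 = -d**2/8)
y(W) = 2*W
h = 27/4 (h = (-1/8*3**2)*(-13 + 7) = -1/8*9*(-6) = -9/8*(-6) = 27/4 ≈ 6.7500)
-1126*((756 - (-292 - y(20))) + h) = -1126*((756 - (-292 - 2*20)) + 27/4) = -1126*((756 - (-292 - 1*40)) + 27/4) = -1126*((756 - (-292 - 40)) + 27/4) = -1126*((756 - 1*(-332)) + 27/4) = -1126*((756 + 332) + 27/4) = -1126*(1088 + 27/4) = -1126*4379/4 = -2465377/2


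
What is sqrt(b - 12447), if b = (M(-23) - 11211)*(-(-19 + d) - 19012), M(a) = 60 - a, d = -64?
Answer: sqrt(210629465) ≈ 14513.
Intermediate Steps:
b = 210641912 (b = ((60 - 1*(-23)) - 11211)*(-(-19 - 64) - 19012) = ((60 + 23) - 11211)*(-1*(-83) - 19012) = (83 - 11211)*(83 - 19012) = -11128*(-18929) = 210641912)
sqrt(b - 12447) = sqrt(210641912 - 12447) = sqrt(210629465)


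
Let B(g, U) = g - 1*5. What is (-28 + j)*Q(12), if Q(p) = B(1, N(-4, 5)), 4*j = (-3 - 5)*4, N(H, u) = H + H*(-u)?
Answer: 144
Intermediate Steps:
N(H, u) = H - H*u
j = -8 (j = ((-3 - 5)*4)/4 = (-8*4)/4 = (¼)*(-32) = -8)
B(g, U) = -5 + g (B(g, U) = g - 5 = -5 + g)
Q(p) = -4 (Q(p) = -5 + 1 = -4)
(-28 + j)*Q(12) = (-28 - 8)*(-4) = -36*(-4) = 144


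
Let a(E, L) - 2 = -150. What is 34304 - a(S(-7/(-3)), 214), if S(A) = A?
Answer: 34452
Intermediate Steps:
a(E, L) = -148 (a(E, L) = 2 - 150 = -148)
34304 - a(S(-7/(-3)), 214) = 34304 - 1*(-148) = 34304 + 148 = 34452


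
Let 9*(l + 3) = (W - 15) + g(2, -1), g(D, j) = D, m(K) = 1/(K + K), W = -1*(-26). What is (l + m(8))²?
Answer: 46225/20736 ≈ 2.2292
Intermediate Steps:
W = 26
m(K) = 1/(2*K)
l = -14/9 (l = -3 + ((26 - 15) + 2)/9 = -3 + (11 + 2)/9 = -3 + (⅑)*13 = -3 + 13/9 = -14/9 ≈ -1.5556)
(l + m(8))² = (-14/9 + (½)/8)² = (-14/9 + (½)*(⅛))² = (-14/9 + 1/16)² = (-215/144)² = 46225/20736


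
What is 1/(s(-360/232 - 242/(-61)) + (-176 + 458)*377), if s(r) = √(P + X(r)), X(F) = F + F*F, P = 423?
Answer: 110898295118/11790040897329329 - 1769*√1349537169/35370122691987987 ≈ 9.4043e-6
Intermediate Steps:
X(F) = F + F²
s(r) = √(423 + r*(1 + r))
1/(s(-360/232 - 242/(-61)) + (-176 + 458)*377) = 1/(√(423 + (-360/232 - 242/(-61))*(1 + (-360/232 - 242/(-61)))) + (-176 + 458)*377) = 1/(√(423 + (-360*1/232 - 242*(-1/61))*(1 + (-360*1/232 - 242*(-1/61)))) + 282*377) = 1/(√(423 + (-45/29 + 242/61)*(1 + (-45/29 + 242/61))) + 106314) = 1/(√(423 + 4273*(1 + 4273/1769)/1769) + 106314) = 1/(√(423 + (4273/1769)*(6042/1769)) + 106314) = 1/(√(423 + 25817466/3129361) + 106314) = 1/(√(1349537169/3129361) + 106314) = 1/(√1349537169/1769 + 106314) = 1/(106314 + √1349537169/1769)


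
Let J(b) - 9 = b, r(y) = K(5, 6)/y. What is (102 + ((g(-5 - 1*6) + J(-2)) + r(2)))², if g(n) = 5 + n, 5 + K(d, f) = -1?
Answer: 10000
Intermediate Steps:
K(d, f) = -6 (K(d, f) = -5 - 1 = -6)
r(y) = -6/y
J(b) = 9 + b
(102 + ((g(-5 - 1*6) + J(-2)) + r(2)))² = (102 + (((5 + (-5 - 1*6)) + (9 - 2)) - 6/2))² = (102 + (((5 + (-5 - 6)) + 7) - 6*½))² = (102 + (((5 - 11) + 7) - 3))² = (102 + ((-6 + 7) - 3))² = (102 + (1 - 3))² = (102 - 2)² = 100² = 10000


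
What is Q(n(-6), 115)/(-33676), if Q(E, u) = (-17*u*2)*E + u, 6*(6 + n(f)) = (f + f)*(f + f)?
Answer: 70265/33676 ≈ 2.0865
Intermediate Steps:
n(f) = -6 + 2*f**2/3 (n(f) = -6 + ((f + f)*(f + f))/6 = -6 + ((2*f)*(2*f))/6 = -6 + (4*f**2)/6 = -6 + 2*f**2/3)
Q(E, u) = u - 34*E*u (Q(E, u) = (-34*u)*E + u = -34*E*u + u = u - 34*E*u)
Q(n(-6), 115)/(-33676) = (115*(1 - 34*(-6 + (2/3)*(-6)**2)))/(-33676) = (115*(1 - 34*(-6 + (2/3)*36)))*(-1/33676) = (115*(1 - 34*(-6 + 24)))*(-1/33676) = (115*(1 - 34*18))*(-1/33676) = (115*(1 - 612))*(-1/33676) = (115*(-611))*(-1/33676) = -70265*(-1/33676) = 70265/33676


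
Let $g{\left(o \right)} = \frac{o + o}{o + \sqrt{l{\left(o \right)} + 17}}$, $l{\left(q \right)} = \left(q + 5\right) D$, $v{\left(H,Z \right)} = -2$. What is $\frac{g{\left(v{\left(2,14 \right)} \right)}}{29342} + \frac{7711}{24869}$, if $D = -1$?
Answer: $\frac{565590667}{1824265495} - \frac{\sqrt{14}}{73355} \approx 0.30999$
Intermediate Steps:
$l{\left(q \right)} = -5 - q$ ($l{\left(q \right)} = \left(q + 5\right) \left(-1\right) = \left(5 + q\right) \left(-1\right) = -5 - q$)
$g{\left(o \right)} = \frac{2 o}{o + \sqrt{12 - o}}$ ($g{\left(o \right)} = \frac{o + o}{o + \sqrt{\left(-5 - o\right) + 17}} = \frac{2 o}{o + \sqrt{12 - o}}$)
$\frac{g{\left(v{\left(2,14 \right)} \right)}}{29342} + \frac{7711}{24869} = \frac{2 \left(-2\right) \frac{1}{-2 + \sqrt{12 - -2}}}{29342} + \frac{7711}{24869} = 2 \left(-2\right) \frac{1}{-2 + \sqrt{12 + 2}} \cdot \frac{1}{29342} + 7711 \cdot \frac{1}{24869} = 2 \left(-2\right) \frac{1}{-2 + \sqrt{14}} \cdot \frac{1}{29342} + \frac{7711}{24869} = - \frac{4}{-2 + \sqrt{14}} \cdot \frac{1}{29342} + \frac{7711}{24869} = - \frac{2}{14671 \left(-2 + \sqrt{14}\right)} + \frac{7711}{24869} = \frac{7711}{24869} - \frac{2}{14671 \left(-2 + \sqrt{14}\right)}$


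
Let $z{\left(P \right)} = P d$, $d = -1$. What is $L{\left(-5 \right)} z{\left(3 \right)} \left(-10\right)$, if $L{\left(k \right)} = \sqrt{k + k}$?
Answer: $30 i \sqrt{10} \approx 94.868 i$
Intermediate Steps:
$z{\left(P \right)} = - P$ ($z{\left(P \right)} = P \left(-1\right) = - P$)
$L{\left(k \right)} = \sqrt{2} \sqrt{k}$ ($L{\left(k \right)} = \sqrt{2 k} = \sqrt{2} \sqrt{k}$)
$L{\left(-5 \right)} z{\left(3 \right)} \left(-10\right) = \sqrt{2} \sqrt{-5} \left(\left(-1\right) 3\right) \left(-10\right) = \sqrt{2} i \sqrt{5} \left(-3\right) \left(-10\right) = i \sqrt{10} \left(-3\right) \left(-10\right) = - 3 i \sqrt{10} \left(-10\right) = 30 i \sqrt{10}$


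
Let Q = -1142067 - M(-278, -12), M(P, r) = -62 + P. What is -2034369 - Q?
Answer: -892642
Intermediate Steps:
Q = -1141727 (Q = -1142067 - (-62 - 278) = -1142067 - 1*(-340) = -1142067 + 340 = -1141727)
-2034369 - Q = -2034369 - 1*(-1141727) = -2034369 + 1141727 = -892642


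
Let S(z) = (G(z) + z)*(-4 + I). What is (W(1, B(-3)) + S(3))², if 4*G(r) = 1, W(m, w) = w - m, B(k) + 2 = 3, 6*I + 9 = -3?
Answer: 1521/4 ≈ 380.25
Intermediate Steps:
I = -2 (I = -3/2 + (⅙)*(-3) = -3/2 - ½ = -2)
B(k) = 1 (B(k) = -2 + 3 = 1)
G(r) = ¼ (G(r) = (¼)*1 = ¼)
S(z) = -3/2 - 6*z (S(z) = (¼ + z)*(-4 - 2) = (¼ + z)*(-6) = -3/2 - 6*z)
(W(1, B(-3)) + S(3))² = ((1 - 1*1) + (-3/2 - 6*3))² = ((1 - 1) + (-3/2 - 18))² = (0 - 39/2)² = (-39/2)² = 1521/4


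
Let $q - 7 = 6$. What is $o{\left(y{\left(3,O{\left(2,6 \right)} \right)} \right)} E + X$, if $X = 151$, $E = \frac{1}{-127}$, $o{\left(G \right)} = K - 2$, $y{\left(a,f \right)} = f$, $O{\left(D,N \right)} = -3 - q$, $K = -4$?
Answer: $\frac{19183}{127} \approx 151.05$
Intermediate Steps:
$q = 13$ ($q = 7 + 6 = 13$)
$O{\left(D,N \right)} = -16$ ($O{\left(D,N \right)} = -3 - 13 = -16$)
$o{\left(G \right)} = -6$ ($o{\left(G \right)} = -4 - 2 = -6$)
$E = - \frac{1}{127} \approx -0.007874$
$o{\left(y{\left(3,O{\left(2,6 \right)} \right)} \right)} E + X = \left(-6\right) \left(- \frac{1}{127}\right) + 151 = \frac{6}{127} + 151 = \frac{19183}{127}$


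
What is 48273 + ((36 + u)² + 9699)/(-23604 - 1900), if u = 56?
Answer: 1231136429/25504 ≈ 48272.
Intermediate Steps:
48273 + ((36 + u)² + 9699)/(-23604 - 1900) = 48273 + ((36 + 56)² + 9699)/(-23604 - 1900) = 48273 + (92² + 9699)/(-25504) = 48273 + (8464 + 9699)*(-1/25504) = 48273 + 18163*(-1/25504) = 48273 - 18163/25504 = 1231136429/25504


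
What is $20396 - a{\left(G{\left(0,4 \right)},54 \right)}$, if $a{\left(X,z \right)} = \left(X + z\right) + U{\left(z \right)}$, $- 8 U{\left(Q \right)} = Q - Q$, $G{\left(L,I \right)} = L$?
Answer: $20342$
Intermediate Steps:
$U{\left(Q \right)} = 0$ ($U{\left(Q \right)} = - \frac{Q - Q}{8} = \left(- \frac{1}{8}\right) 0 = 0$)
$a{\left(X,z \right)} = X + z$ ($a{\left(X,z \right)} = \left(X + z\right) + 0 = X + z$)
$20396 - a{\left(G{\left(0,4 \right)},54 \right)} = 20396 - \left(0 + 54\right) = 20396 - 54 = 20342$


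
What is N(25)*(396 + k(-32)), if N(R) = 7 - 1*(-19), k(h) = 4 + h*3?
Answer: 7904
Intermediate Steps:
k(h) = 4 + 3*h
N(R) = 26 (N(R) = 7 + 19 = 26)
N(25)*(396 + k(-32)) = 26*(396 + (4 + 3*(-32))) = 26*(396 + (4 - 96)) = 26*(396 - 92) = 26*304 = 7904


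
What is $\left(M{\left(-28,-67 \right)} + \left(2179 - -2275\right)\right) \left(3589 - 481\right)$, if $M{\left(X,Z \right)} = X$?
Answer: $13756008$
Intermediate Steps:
$\left(M{\left(-28,-67 \right)} + \left(2179 - -2275\right)\right) \left(3589 - 481\right) = \left(-28 + \left(2179 - -2275\right)\right) \left(3589 - 481\right) = \left(-28 + \left(2179 + 2275\right)\right) 3108 = \left(-28 + 4454\right) 3108 = 4426 \cdot 3108 = 13756008$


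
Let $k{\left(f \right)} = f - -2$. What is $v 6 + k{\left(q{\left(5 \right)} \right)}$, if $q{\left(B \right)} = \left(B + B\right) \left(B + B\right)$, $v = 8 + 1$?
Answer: $156$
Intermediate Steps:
$v = 9$
$q{\left(B \right)} = 4 B^{2}$ ($q{\left(B \right)} = 2 B 2 B = 4 B^{2}$)
$k{\left(f \right)} = 2 + f$ ($k{\left(f \right)} = f + 2 = 2 + f$)
$v 6 + k{\left(q{\left(5 \right)} \right)} = 9 \cdot 6 + \left(2 + 4 \cdot 5^{2}\right) = 54 + \left(2 + 4 \cdot 25\right) = 54 + \left(2 + 100\right) = 54 + 102 = 156$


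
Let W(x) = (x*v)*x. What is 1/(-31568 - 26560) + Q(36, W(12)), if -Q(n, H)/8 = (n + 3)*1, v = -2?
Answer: -18135937/58128 ≈ -312.00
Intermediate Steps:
W(x) = -2*x**2 (W(x) = (x*(-2))*x = (-2*x)*x = -2*x**2)
Q(n, H) = -24 - 8*n (Q(n, H) = -8*(n + 3) = -8*(3 + n) = -24 - 8*n)
1/(-31568 - 26560) + Q(36, W(12)) = 1/(-31568 - 26560) + (-24 - 8*36) = 1/(-58128) + (-24 - 288) = -1/58128 - 312 = -18135937/58128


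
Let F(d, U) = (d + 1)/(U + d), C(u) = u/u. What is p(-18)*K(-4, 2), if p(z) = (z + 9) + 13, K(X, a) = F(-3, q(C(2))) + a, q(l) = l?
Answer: 12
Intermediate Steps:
C(u) = 1
F(d, U) = (1 + d)/(U + d)
K(X, a) = 1 + a (K(X, a) = (1 - 3)/(1 - 3) + a = -2/(-2) + a = -½*(-2) + a = 1 + a)
p(z) = 22 + z (p(z) = (9 + z) + 13 = 22 + z)
p(-18)*K(-4, 2) = (22 - 18)*(1 + 2) = 4*3 = 12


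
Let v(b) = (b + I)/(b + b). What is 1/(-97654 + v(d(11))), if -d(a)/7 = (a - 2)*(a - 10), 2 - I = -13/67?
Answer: -201/19628357 ≈ -1.0240e-5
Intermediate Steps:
I = 147/67 (I = 2 - (-13)/67 = 2 - 1*(-13/67) = 2 + 13/67 = 147/67 ≈ 2.1940)
d(a) = -7*(-10 + a)*(-2 + a) (d(a) = -7*(a - 2)*(a - 10) = -7*(-2 + a)*(-10 + a) = -7*(-10 + a)*(-2 + a))
v(b) = (147/67 + b)/(2*b) (v(b) = (b + 147/67)/(b + b) = (147/67 + b)/((2*b)) = (147/67 + b)*(1/(2*b)) = (147/67 + b)/(2*b))
1/(-97654 + v(d(11))) = 1/(-97654 + (147 + 67*(-140 - 7*11**2 + 84*11))/(134*(-140 - 7*11**2 + 84*11))) = 1/(-97654 + (147 + 67*(-140 - 7*121 + 924))/(134*(-140 - 7*121 + 924))) = 1/(-97654 + (147 + 67*(-140 - 847 + 924))/(134*(-140 - 847 + 924))) = 1/(-97654 + (1/134)*(147 + 67*(-63))/(-63)) = 1/(-97654 + (1/134)*(-1/63)*(147 - 4221)) = 1/(-97654 + (1/134)*(-1/63)*(-4074)) = 1/(-97654 + 97/201) = 1/(-19628357/201) = -201/19628357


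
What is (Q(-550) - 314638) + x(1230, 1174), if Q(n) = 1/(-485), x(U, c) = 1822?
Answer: -151715761/485 ≈ -3.1282e+5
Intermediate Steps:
Q(n) = -1/485
(Q(-550) - 314638) + x(1230, 1174) = (-1/485 - 314638) + 1822 = -152599431/485 + 1822 = -151715761/485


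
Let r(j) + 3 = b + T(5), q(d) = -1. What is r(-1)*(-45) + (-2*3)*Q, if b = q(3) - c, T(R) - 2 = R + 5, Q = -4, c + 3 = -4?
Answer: -651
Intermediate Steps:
c = -7 (c = -3 - 4 = -7)
T(R) = 7 + R (T(R) = 2 + (R + 5) = 2 + (5 + R) = 7 + R)
b = 6 (b = -1 - 1*(-7) = -1 + 7 = 6)
r(j) = 15 (r(j) = -3 + (6 + (7 + 5)) = -3 + (6 + 12) = -3 + 18 = 15)
r(-1)*(-45) + (-2*3)*Q = 15*(-45) - 2*3*(-4) = -675 - 6*(-4) = -675 + 24 = -651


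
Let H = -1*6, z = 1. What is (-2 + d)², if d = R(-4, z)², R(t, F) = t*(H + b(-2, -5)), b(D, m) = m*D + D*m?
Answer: 9821956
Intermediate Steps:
H = -6
b(D, m) = 2*D*m (b(D, m) = D*m + D*m = 2*D*m)
R(t, F) = 14*t (R(t, F) = t*(-6 + 2*(-2)*(-5)) = t*(-6 + 20) = t*14 = 14*t)
d = 3136 (d = (14*(-4))² = (-56)² = 3136)
(-2 + d)² = (-2 + 3136)² = 3134² = 9821956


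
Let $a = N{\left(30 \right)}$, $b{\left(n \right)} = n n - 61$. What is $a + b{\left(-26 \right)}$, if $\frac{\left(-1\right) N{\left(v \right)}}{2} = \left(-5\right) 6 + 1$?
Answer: $673$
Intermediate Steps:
$b{\left(n \right)} = -61 + n^{2}$ ($b{\left(n \right)} = n^{2} - 61 = -61 + n^{2}$)
$N{\left(v \right)} = 58$ ($N{\left(v \right)} = - 2 \left(\left(-5\right) 6 + 1\right) = - 2 \left(-30 + 1\right) = \left(-2\right) \left(-29\right) = 58$)
$a = 58$
$a + b{\left(-26 \right)} = 58 - \left(61 - \left(-26\right)^{2}\right) = 58 + \left(-61 + 676\right) = 58 + 615 = 673$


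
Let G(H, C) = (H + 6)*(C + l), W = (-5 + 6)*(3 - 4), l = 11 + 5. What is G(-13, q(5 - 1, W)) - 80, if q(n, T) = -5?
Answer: -157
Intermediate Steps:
l = 16
W = -1 (W = 1*(-1) = -1)
G(H, C) = (6 + H)*(16 + C) (G(H, C) = (H + 6)*(C + 16) = (6 + H)*(16 + C))
G(-13, q(5 - 1, W)) - 80 = (96 + 6*(-5) + 16*(-13) - 5*(-13)) - 80 = (96 - 30 - 208 + 65) - 80 = -77 - 80 = -157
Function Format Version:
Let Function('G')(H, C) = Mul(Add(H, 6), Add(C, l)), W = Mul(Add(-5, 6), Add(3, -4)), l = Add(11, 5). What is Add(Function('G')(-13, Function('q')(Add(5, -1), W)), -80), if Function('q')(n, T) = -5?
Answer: -157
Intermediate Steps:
l = 16
W = -1 (W = Mul(1, -1) = -1)
Function('G')(H, C) = Mul(Add(6, H), Add(16, C)) (Function('G')(H, C) = Mul(Add(H, 6), Add(C, 16)) = Mul(Add(6, H), Add(16, C)))
Add(Function('G')(-13, Function('q')(Add(5, -1), W)), -80) = Add(Add(96, Mul(6, -5), Mul(16, -13), Mul(-5, -13)), -80) = Add(Add(96, -30, -208, 65), -80) = Add(-77, -80) = -157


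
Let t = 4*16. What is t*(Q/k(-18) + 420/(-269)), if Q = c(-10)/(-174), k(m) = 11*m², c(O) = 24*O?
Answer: -694380160/6950691 ≈ -99.901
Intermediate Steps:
t = 64
Q = 40/29 (Q = (24*(-10))/(-174) = -240*(-1/174) = 40/29 ≈ 1.3793)
t*(Q/k(-18) + 420/(-269)) = 64*(40/(29*((11*(-18)²))) + 420/(-269)) = 64*(40/(29*((11*324))) + 420*(-1/269)) = 64*((40/29)/3564 - 420/269) = 64*((40/29)*(1/3564) - 420/269) = 64*(10/25839 - 420/269) = 64*(-10849690/6950691) = -694380160/6950691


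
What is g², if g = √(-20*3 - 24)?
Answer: -84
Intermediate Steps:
g = 2*I*√21 (g = √(-60 - 24) = √(-84) = 2*I*√21 ≈ 9.1651*I)
g² = (2*I*√21)² = -84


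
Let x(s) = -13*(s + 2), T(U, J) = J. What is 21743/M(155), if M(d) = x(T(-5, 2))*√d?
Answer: -21743*√155/8060 ≈ -33.585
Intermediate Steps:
x(s) = -26 - 13*s (x(s) = -13*(2 + s) = -26 - 13*s)
M(d) = -52*√d (M(d) = (-26 - 13*2)*√d = (-26 - 26)*√d = -52*√d)
21743/M(155) = 21743/((-52*√155)) = 21743*(-√155/8060) = -21743*√155/8060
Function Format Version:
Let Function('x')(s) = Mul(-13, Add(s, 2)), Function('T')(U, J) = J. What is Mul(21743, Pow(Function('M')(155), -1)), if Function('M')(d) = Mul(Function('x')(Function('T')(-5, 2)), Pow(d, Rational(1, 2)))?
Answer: Mul(Rational(-21743, 8060), Pow(155, Rational(1, 2))) ≈ -33.585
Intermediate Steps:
Function('x')(s) = Add(-26, Mul(-13, s)) (Function('x')(s) = Mul(-13, Add(2, s)) = Add(-26, Mul(-13, s)))
Function('M')(d) = Mul(-52, Pow(d, Rational(1, 2))) (Function('M')(d) = Mul(Add(-26, Mul(-13, 2)), Pow(d, Rational(1, 2))) = Mul(Add(-26, -26), Pow(d, Rational(1, 2))) = Mul(-52, Pow(d, Rational(1, 2))))
Mul(21743, Pow(Function('M')(155), -1)) = Mul(21743, Pow(Mul(-52, Pow(155, Rational(1, 2))), -1)) = Mul(21743, Mul(Rational(-1, 8060), Pow(155, Rational(1, 2)))) = Mul(Rational(-21743, 8060), Pow(155, Rational(1, 2)))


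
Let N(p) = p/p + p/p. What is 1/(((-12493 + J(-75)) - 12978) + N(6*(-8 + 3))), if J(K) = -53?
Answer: -1/25522 ≈ -3.9182e-5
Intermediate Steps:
N(p) = 2 (N(p) = 1 + 1 = 2)
1/(((-12493 + J(-75)) - 12978) + N(6*(-8 + 3))) = 1/(((-12493 - 53) - 12978) + 2) = 1/((-12546 - 12978) + 2) = 1/(-25524 + 2) = 1/(-25522) = -1/25522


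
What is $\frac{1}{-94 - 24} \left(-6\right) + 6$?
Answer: $\frac{357}{59} \approx 6.0508$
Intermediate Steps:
$\frac{1}{-94 - 24} \left(-6\right) + 6 = \frac{1}{-118} \left(-6\right) + 6 = \left(- \frac{1}{118}\right) \left(-6\right) + 6 = \frac{3}{59} + 6 = \frac{357}{59}$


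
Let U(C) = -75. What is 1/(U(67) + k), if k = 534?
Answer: 1/459 ≈ 0.0021787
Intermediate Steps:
1/(U(67) + k) = 1/(-75 + 534) = 1/459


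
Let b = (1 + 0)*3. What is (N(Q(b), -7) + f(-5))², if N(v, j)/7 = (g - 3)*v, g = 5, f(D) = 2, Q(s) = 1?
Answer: 256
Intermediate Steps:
b = 3 (b = 1*3 = 3)
N(v, j) = 14*v (N(v, j) = 7*((5 - 3)*v) = 7*(2*v) = 14*v)
(N(Q(b), -7) + f(-5))² = (14*1 + 2)² = (14 + 2)² = 16² = 256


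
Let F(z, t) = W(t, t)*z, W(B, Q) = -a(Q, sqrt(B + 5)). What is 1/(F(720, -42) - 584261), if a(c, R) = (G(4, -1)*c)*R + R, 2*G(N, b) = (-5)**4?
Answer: -584261/3304030384096921 - 9449280*I*sqrt(37)/3304030384096921 ≈ -1.7683e-10 - 1.7396e-8*I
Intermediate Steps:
G(N, b) = 625/2 (G(N, b) = (1/2)*(-5)**4 = (1/2)*625 = 625/2)
a(c, R) = R + 625*R*c/2 (a(c, R) = (625*c/2)*R + R = 625*R*c/2 + R = R + 625*R*c/2)
W(B, Q) = -sqrt(5 + B)*(2 + 625*Q)/2 (W(B, Q) = -sqrt(B + 5)*(2 + 625*Q)/2 = -sqrt(5 + B)*(2 + 625*Q)/2)
F(z, t) = z*sqrt(5 + t)*(-2 - 625*t)/2 (F(z, t) = (sqrt(5 + t)*(-2 - 625*t)/2)*z = z*sqrt(5 + t)*(-2 - 625*t)/2)
1/(F(720, -42) - 584261) = 1/(-1/2*720*sqrt(5 - 42)*(2 + 625*(-42)) - 584261) = 1/(-1/2*720*sqrt(-37)*(2 - 26250) - 584261) = 1/(-1/2*720*I*sqrt(37)*(-26248) - 584261) = 1/(9449280*I*sqrt(37) - 584261) = 1/(-584261 + 9449280*I*sqrt(37))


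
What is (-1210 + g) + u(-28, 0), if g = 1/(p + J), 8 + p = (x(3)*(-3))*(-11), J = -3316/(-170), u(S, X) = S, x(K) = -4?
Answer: -12679681/10242 ≈ -1238.0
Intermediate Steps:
J = 1658/85 (J = -3316*(-1/170) = 1658/85 ≈ 19.506)
p = -140 (p = -8 - 4*(-3)*(-11) = -8 + 12*(-11) = -8 - 132 = -140)
g = -85/10242 (g = 1/(-140 + 1658/85) = 1/(-10242/85) = -85/10242 ≈ -0.0082992)
(-1210 + g) + u(-28, 0) = (-1210 - 85/10242) - 28 = -12392905/10242 - 28 = -12679681/10242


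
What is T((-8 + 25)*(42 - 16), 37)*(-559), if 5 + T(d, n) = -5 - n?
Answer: 26273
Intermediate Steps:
T(d, n) = -10 - n (T(d, n) = -5 + (-5 - n) = -10 - n)
T((-8 + 25)*(42 - 16), 37)*(-559) = (-10 - 1*37)*(-559) = (-10 - 37)*(-559) = -47*(-559) = 26273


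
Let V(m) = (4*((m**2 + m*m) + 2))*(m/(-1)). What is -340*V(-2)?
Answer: -27200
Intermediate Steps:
V(m) = -m*(8 + 8*m**2) (V(m) = (4*((m**2 + m**2) + 2))*(m*(-1)) = (4*(2*m**2 + 2))*(-m) = (4*(2 + 2*m**2))*(-m) = (8 + 8*m**2)*(-m) = -m*(8 + 8*m**2))
-340*V(-2) = -(-2720)*(-2)*(1 + (-2)**2) = -(-2720)*(-2)*(1 + 4) = -(-2720)*(-2)*5 = -340*80 = -27200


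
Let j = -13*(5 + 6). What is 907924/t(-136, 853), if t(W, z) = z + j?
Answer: 453962/355 ≈ 1278.8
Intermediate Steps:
j = -143 (j = -13*11 = -143)
t(W, z) = -143 + z (t(W, z) = z - 143 = -143 + z)
907924/t(-136, 853) = 907924/(-143 + 853) = 907924/710 = 907924*(1/710) = 453962/355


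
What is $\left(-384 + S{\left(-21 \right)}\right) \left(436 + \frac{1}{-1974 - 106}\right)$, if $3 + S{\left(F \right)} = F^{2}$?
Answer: $\frac{24485733}{1040} \approx 23544.0$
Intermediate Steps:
$S{\left(F \right)} = -3 + F^{2}$
$\left(-384 + S{\left(-21 \right)}\right) \left(436 + \frac{1}{-1974 - 106}\right) = \left(-384 - \left(3 - \left(-21\right)^{2}\right)\right) \left(436 + \frac{1}{-1974 - 106}\right) = \left(-384 + \left(-3 + 441\right)\right) \left(436 + \frac{1}{-2080}\right) = \left(-384 + 438\right) \left(436 - \frac{1}{2080}\right) = 54 \cdot \frac{906879}{2080} = \frac{24485733}{1040}$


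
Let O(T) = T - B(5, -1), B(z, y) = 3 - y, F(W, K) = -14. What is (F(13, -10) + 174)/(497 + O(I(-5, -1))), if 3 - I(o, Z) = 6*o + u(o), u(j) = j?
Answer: 160/531 ≈ 0.30132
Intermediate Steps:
I(o, Z) = 3 - 7*o (I(o, Z) = 3 - (6*o + o) = 3 - 7*o)
O(T) = -4 + T (O(T) = T - (3 - 1*(-1)) = T - (3 + 1) = T - 1*4 = T - 4 = -4 + T)
(F(13, -10) + 174)/(497 + O(I(-5, -1))) = (-14 + 174)/(497 + (-4 + (3 - 7*(-5)))) = 160/(497 + (-4 + (3 + 35))) = 160/(497 + (-4 + 38)) = 160/(497 + 34) = 160/531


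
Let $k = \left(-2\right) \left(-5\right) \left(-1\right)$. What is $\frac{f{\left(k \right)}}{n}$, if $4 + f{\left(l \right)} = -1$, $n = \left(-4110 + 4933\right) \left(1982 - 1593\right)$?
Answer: $- \frac{5}{320147} \approx -1.5618 \cdot 10^{-5}$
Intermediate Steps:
$n = 320147$ ($n = 823 \cdot 389 = 320147$)
$k = -10$ ($k = 10 \left(-1\right) = -10$)
$f{\left(l \right)} = -5$ ($f{\left(l \right)} = -4 - 1 = -5$)
$\frac{f{\left(k \right)}}{n} = - \frac{5}{320147}$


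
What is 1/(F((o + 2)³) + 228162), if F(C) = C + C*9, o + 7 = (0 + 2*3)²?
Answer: 1/526072 ≈ 1.9009e-6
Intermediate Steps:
o = 29 (o = -7 + (0 + 2*3)² = -7 + (0 + 6)² = -7 + 6² = -7 + 36 = 29)
F(C) = 10*C (F(C) = C + 9*C = 10*C)
1/(F((o + 2)³) + 228162) = 1/(10*(29 + 2)³ + 228162) = 1/(10*31³ + 228162) = 1/(10*29791 + 228162) = 1/(297910 + 228162) = 1/526072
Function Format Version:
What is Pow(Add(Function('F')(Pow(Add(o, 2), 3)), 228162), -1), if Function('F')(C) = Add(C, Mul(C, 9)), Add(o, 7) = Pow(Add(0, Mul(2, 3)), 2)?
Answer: Rational(1, 526072) ≈ 1.9009e-6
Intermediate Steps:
o = 29 (o = Add(-7, Pow(Add(0, Mul(2, 3)), 2)) = Add(-7, Pow(Add(0, 6), 2)) = Add(-7, Pow(6, 2)) = Add(-7, 36) = 29)
Function('F')(C) = Mul(10, C) (Function('F')(C) = Add(C, Mul(9, C)) = Mul(10, C))
Pow(Add(Function('F')(Pow(Add(o, 2), 3)), 228162), -1) = Pow(Add(Mul(10, Pow(Add(29, 2), 3)), 228162), -1) = Pow(Add(Mul(10, Pow(31, 3)), 228162), -1) = Pow(Add(Mul(10, 29791), 228162), -1) = Pow(Add(297910, 228162), -1) = Pow(526072, -1) = Rational(1, 526072)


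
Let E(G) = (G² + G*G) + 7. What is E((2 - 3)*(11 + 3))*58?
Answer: 23142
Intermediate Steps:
E(G) = 7 + 2*G² (E(G) = (G² + G²) + 7 = 2*G² + 7 = 7 + 2*G²)
E((2 - 3)*(11 + 3))*58 = (7 + 2*((2 - 3)*(11 + 3))²)*58 = (7 + 2*(-1*14)²)*58 = (7 + 2*(-14)²)*58 = (7 + 2*196)*58 = (7 + 392)*58 = 399*58 = 23142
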